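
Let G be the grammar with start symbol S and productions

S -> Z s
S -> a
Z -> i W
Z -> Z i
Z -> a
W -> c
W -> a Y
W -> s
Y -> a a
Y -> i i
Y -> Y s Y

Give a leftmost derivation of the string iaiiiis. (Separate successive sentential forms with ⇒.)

S⇒Zs⇒Zis⇒Ziis⇒iWiis⇒iaYiis⇒iaiiiis

S ⇒ Zs   [S -> Z s]
Zs ⇒ Zis   [Z -> Z i]
Zis ⇒ Ziis   [Z -> Z i]
Ziis ⇒ iWiis   [Z -> i W]
iWiis ⇒ iaYiis   [W -> a Y]
iaYiis ⇒ iaiiiis   [Y -> i i]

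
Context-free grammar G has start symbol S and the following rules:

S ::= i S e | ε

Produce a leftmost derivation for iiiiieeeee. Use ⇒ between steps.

S ⇒ iSe ⇒ iiSee ⇒ iiiSeee ⇒ iiiiSeeee ⇒ iiiiiSeeeee ⇒ iiiiieeeee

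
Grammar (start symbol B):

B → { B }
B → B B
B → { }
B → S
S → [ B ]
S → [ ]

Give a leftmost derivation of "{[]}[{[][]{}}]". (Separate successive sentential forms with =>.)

B => BB => {B}B => {S}B => {[]}B => {[]}S => {[]}[B] => {[]}[{B}] => {[]}[{BB}] => {[]}[{BBB}] => {[]}[{SBB}] => {[]}[{[]BB}] => {[]}[{[]SB}] => {[]}[{[][]B}] => {[]}[{[][]{}}]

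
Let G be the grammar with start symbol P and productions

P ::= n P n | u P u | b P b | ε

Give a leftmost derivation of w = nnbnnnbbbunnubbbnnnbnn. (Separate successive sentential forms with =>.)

P => nPn => nnPnn => nnbPbnn => nnbnPnbnn => nnbnnPnnbnn => nnbnnnPnnnbnn => nnbnnnbPbnnnbnn => nnbnnnbbPbbnnnbnn => nnbnnnbbbPbbbnnnbnn => nnbnnnbbbuPubbbnnnbnn => nnbnnnbbbunPnubbbnnnbnn => nnbnnnbbbunnubbbnnnbnn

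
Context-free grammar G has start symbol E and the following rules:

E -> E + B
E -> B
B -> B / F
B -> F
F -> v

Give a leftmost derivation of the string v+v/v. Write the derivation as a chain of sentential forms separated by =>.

E => E+B   [E -> E + B]
E+B => B+B   [E -> B]
B+B => F+B   [B -> F]
F+B => v+B   [F -> v]
v+B => v+B/F   [B -> B / F]
v+B/F => v+F/F   [B -> F]
v+F/F => v+v/F   [F -> v]
v+v/F => v+v/v   [F -> v]

E=>E+B=>B+B=>F+B=>v+B=>v+B/F=>v+F/F=>v+v/F=>v+v/v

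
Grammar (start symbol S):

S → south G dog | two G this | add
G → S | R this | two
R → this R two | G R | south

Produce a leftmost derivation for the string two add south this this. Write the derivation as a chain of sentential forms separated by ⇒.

S ⇒ two G this ⇒ two R this this ⇒ two G R this this ⇒ two S R this this ⇒ two add R this this ⇒ two add south this this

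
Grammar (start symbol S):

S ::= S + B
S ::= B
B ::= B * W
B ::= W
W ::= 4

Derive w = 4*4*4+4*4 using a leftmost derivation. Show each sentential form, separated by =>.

S=>S+B=>B+B=>B*W+B=>B*W*W+B=>W*W*W+B=>4*W*W+B=>4*4*W+B=>4*4*4+B=>4*4*4+B*W=>4*4*4+W*W=>4*4*4+4*W=>4*4*4+4*4

S => S+B   [S ::= S + B]
S+B => B+B   [S ::= B]
B+B => B*W+B   [B ::= B * W]
B*W+B => B*W*W+B   [B ::= B * W]
B*W*W+B => W*W*W+B   [B ::= W]
W*W*W+B => 4*W*W+B   [W ::= 4]
4*W*W+B => 4*4*W+B   [W ::= 4]
4*4*W+B => 4*4*4+B   [W ::= 4]
4*4*4+B => 4*4*4+B*W   [B ::= B * W]
4*4*4+B*W => 4*4*4+W*W   [B ::= W]
4*4*4+W*W => 4*4*4+4*W   [W ::= 4]
4*4*4+4*W => 4*4*4+4*4   [W ::= 4]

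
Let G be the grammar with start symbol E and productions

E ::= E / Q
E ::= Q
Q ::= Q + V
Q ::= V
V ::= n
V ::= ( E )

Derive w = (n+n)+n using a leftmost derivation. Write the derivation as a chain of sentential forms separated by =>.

E => Q => Q+V => V+V => (E)+V => (Q)+V => (Q+V)+V => (V+V)+V => (n+V)+V => (n+n)+V => (n+n)+n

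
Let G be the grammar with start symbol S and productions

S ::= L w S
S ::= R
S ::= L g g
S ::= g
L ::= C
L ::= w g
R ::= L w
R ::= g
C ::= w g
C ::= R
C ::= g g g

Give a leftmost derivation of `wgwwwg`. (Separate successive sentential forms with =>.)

S => LwS   [S ::= L w S]
LwS => CwS   [L ::= C]
CwS => RwS   [C ::= R]
RwS => LwwS   [R ::= L w]
LwwS => CwwS   [L ::= C]
CwwS => RwwS   [C ::= R]
RwwS => LwwwS   [R ::= L w]
LwwwS => wgwwwS   [L ::= w g]
wgwwwS => wgwwwR   [S ::= R]
wgwwwR => wgwwwg   [R ::= g]

S => LwS => CwS => RwS => LwwS => CwwS => RwwS => LwwwS => wgwwwS => wgwwwR => wgwwwg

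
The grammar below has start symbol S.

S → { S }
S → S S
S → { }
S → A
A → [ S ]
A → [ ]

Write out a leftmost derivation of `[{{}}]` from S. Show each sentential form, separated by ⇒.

S ⇒ A ⇒ [S] ⇒ [{S}] ⇒ [{{}}]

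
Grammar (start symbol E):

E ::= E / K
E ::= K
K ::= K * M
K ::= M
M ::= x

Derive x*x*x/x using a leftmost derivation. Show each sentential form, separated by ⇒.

E ⇒ E/K   [E ::= E / K]
E/K ⇒ K/K   [E ::= K]
K/K ⇒ K*M/K   [K ::= K * M]
K*M/K ⇒ K*M*M/K   [K ::= K * M]
K*M*M/K ⇒ M*M*M/K   [K ::= M]
M*M*M/K ⇒ x*M*M/K   [M ::= x]
x*M*M/K ⇒ x*x*M/K   [M ::= x]
x*x*M/K ⇒ x*x*x/K   [M ::= x]
x*x*x/K ⇒ x*x*x/M   [K ::= M]
x*x*x/M ⇒ x*x*x/x   [M ::= x]

E ⇒ E/K ⇒ K/K ⇒ K*M/K ⇒ K*M*M/K ⇒ M*M*M/K ⇒ x*M*M/K ⇒ x*x*M/K ⇒ x*x*x/K ⇒ x*x*x/M ⇒ x*x*x/x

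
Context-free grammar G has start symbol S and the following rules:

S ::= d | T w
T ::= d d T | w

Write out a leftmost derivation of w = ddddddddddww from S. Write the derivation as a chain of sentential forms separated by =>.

S => Tw   [S ::= T w]
Tw => ddTw   [T ::= d d T]
ddTw => ddddTw   [T ::= d d T]
ddddTw => ddddddTw   [T ::= d d T]
ddddddTw => ddddddddTw   [T ::= d d T]
ddddddddTw => ddddddddddTw   [T ::= d d T]
ddddddddddTw => ddddddddddww   [T ::= w]

S => Tw => ddTw => ddddTw => ddddddTw => ddddddddTw => ddddddddddTw => ddddddddddww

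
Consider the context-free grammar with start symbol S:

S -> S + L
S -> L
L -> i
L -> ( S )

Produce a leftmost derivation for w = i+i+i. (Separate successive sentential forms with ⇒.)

S ⇒ S+L ⇒ S+L+L ⇒ L+L+L ⇒ i+L+L ⇒ i+i+L ⇒ i+i+i

S ⇒ S+L   [S -> S + L]
S+L ⇒ S+L+L   [S -> S + L]
S+L+L ⇒ L+L+L   [S -> L]
L+L+L ⇒ i+L+L   [L -> i]
i+L+L ⇒ i+i+L   [L -> i]
i+i+L ⇒ i+i+i   [L -> i]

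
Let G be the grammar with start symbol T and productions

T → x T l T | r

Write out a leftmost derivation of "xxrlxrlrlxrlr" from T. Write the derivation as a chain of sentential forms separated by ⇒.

T ⇒ xTlT   [T → x T l T]
xTlT ⇒ xxTlTlT   [T → x T l T]
xxTlTlT ⇒ xxrlTlT   [T → r]
xxrlTlT ⇒ xxrlxTlTlT   [T → x T l T]
xxrlxTlTlT ⇒ xxrlxrlTlT   [T → r]
xxrlxrlTlT ⇒ xxrlxrlrlT   [T → r]
xxrlxrlrlT ⇒ xxrlxrlrlxTlT   [T → x T l T]
xxrlxrlrlxTlT ⇒ xxrlxrlrlxrlT   [T → r]
xxrlxrlrlxrlT ⇒ xxrlxrlrlxrlr   [T → r]

T⇒xTlT⇒xxTlTlT⇒xxrlTlT⇒xxrlxTlTlT⇒xxrlxrlTlT⇒xxrlxrlrlT⇒xxrlxrlrlxTlT⇒xxrlxrlrlxrlT⇒xxrlxrlrlxrlr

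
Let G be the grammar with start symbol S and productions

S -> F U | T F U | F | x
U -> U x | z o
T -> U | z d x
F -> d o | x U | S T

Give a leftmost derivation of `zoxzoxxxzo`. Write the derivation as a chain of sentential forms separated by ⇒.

S ⇒ TFU ⇒ UFU ⇒ zoFU ⇒ zoxUU ⇒ zoxUxU ⇒ zoxUxxU ⇒ zoxUxxxU ⇒ zoxzoxxxU ⇒ zoxzoxxxzo

S ⇒ TFU   [S -> T F U]
TFU ⇒ UFU   [T -> U]
UFU ⇒ zoFU   [U -> z o]
zoFU ⇒ zoxUU   [F -> x U]
zoxUU ⇒ zoxUxU   [U -> U x]
zoxUxU ⇒ zoxUxxU   [U -> U x]
zoxUxxU ⇒ zoxUxxxU   [U -> U x]
zoxUxxxU ⇒ zoxzoxxxU   [U -> z o]
zoxzoxxxU ⇒ zoxzoxxxzo   [U -> z o]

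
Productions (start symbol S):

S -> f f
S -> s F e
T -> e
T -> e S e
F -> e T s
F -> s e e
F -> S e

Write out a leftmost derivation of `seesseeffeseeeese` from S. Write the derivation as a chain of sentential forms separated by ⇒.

S ⇒ sFe ⇒ seTse ⇒ seeSese ⇒ seesFeese ⇒ seesSeeese ⇒ seessFeeeese ⇒ seesseTseeeese ⇒ seesseeSeseeeese ⇒ seesseeffeseeeese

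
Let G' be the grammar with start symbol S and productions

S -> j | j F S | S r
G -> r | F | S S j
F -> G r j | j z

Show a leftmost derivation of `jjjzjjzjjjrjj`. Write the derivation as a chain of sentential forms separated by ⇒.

S ⇒ jFS   [S -> j F S]
jFS ⇒ jGrjS   [F -> G r j]
jGrjS ⇒ jSSjrjS   [G -> S S j]
jSSjrjS ⇒ jjFSSjrjS   [S -> j F S]
jjFSSjrjS ⇒ jjjzSSjrjS   [F -> j z]
jjjzSSjrjS ⇒ jjjzjFSSjrjS   [S -> j F S]
jjjzjFSSjrjS ⇒ jjjzjjzSSjrjS   [F -> j z]
jjjzjjzSSjrjS ⇒ jjjzjjzjSjrjS   [S -> j]
jjjzjjzjSjrjS ⇒ jjjzjjzjjjrjS   [S -> j]
jjjzjjzjjjrjS ⇒ jjjzjjzjjjrjj   [S -> j]

S ⇒ jFS ⇒ jGrjS ⇒ jSSjrjS ⇒ jjFSSjrjS ⇒ jjjzSSjrjS ⇒ jjjzjFSSjrjS ⇒ jjjzjjzSSjrjS ⇒ jjjzjjzjSjrjS ⇒ jjjzjjzjjjrjS ⇒ jjjzjjzjjjrjj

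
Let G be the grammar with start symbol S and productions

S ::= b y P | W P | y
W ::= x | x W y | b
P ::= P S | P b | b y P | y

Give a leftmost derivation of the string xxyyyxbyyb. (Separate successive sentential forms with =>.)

S => WP   [S ::= W P]
WP => xWyP   [W ::= x W y]
xWyP => xxyP   [W ::= x]
xxyP => xxyPS   [P ::= P S]
xxyPS => xxyPSS   [P ::= P S]
xxyPSS => xxyySS   [P ::= y]
xxyySS => xxyyyS   [S ::= y]
xxyyyS => xxyyyWP   [S ::= W P]
xxyyyWP => xxyyyxWyP   [W ::= x W y]
xxyyyxWyP => xxyyyxbyP   [W ::= b]
xxyyyxbyP => xxyyyxbyPb   [P ::= P b]
xxyyyxbyPb => xxyyyxbyyb   [P ::= y]

S => WP => xWyP => xxyP => xxyPS => xxyPSS => xxyySS => xxyyyS => xxyyyWP => xxyyyxWyP => xxyyyxbyP => xxyyyxbyPb => xxyyyxbyyb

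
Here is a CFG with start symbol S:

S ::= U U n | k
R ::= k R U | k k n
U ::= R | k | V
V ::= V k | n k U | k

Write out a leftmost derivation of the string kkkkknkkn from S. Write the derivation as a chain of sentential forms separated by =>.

S => UUn => VUn => kUn => kRn => kkRUn => kkkRUUn => kkkkknUUn => kkkkknkUn => kkkkknkkn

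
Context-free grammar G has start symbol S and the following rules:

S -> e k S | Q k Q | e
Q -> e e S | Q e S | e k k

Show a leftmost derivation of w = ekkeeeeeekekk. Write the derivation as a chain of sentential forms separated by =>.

S => QkQ   [S -> Q k Q]
QkQ => QeSkQ   [Q -> Q e S]
QeSkQ => QeSeSkQ   [Q -> Q e S]
QeSeSkQ => QeSeSeSkQ   [Q -> Q e S]
QeSeSeSkQ => ekkeSeSeSkQ   [Q -> e k k]
ekkeSeSeSkQ => ekkeeeSeSkQ   [S -> e]
ekkeeeSeSkQ => ekkeeeeeSkQ   [S -> e]
ekkeeeeeSkQ => ekkeeeeeekQ   [S -> e]
ekkeeeeeekQ => ekkeeeeeekekk   [Q -> e k k]

S => QkQ => QeSkQ => QeSeSkQ => QeSeSeSkQ => ekkeSeSeSkQ => ekkeeeSeSkQ => ekkeeeeeSkQ => ekkeeeeeekQ => ekkeeeeeekekk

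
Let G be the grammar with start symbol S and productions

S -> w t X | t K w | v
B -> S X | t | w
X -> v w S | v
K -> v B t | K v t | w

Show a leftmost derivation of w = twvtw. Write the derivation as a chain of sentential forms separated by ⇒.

S⇒tKw⇒tKvtw⇒twvtw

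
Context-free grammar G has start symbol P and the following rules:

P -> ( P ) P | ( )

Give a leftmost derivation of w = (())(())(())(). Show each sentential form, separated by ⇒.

P ⇒ (P)P ⇒ (())P ⇒ (())(P)P ⇒ (())(())P ⇒ (())(())(P)P ⇒ (())(())(())P ⇒ (())(())(())()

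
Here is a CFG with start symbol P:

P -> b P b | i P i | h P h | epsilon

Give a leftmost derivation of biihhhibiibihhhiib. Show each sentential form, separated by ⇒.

P⇒bPb⇒biPib⇒biiPiib⇒biihPhiib⇒biihhPhhiib⇒biihhhPhhhiib⇒biihhhiPihhhiib⇒biihhhibPbihhhiib⇒biihhhibiPibihhhiib⇒biihhhibiibihhhiib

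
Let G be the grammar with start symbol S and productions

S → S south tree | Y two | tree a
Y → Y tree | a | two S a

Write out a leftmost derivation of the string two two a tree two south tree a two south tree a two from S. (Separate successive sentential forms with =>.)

S => Y two   [S → Y two]
Y two => two S a two   [Y → two S a]
two S a two => two S south tree a two   [S → S south tree]
two S south tree a two => two Y two south tree a two   [S → Y two]
two Y two south tree a two => two two S a two south tree a two   [Y → two S a]
two two S a two south tree a two => two two S south tree a two south tree a two   [S → S south tree]
two two S south tree a two south tree a two => two two Y two south tree a two south tree a two   [S → Y two]
two two Y two south tree a two south tree a two => two two Y tree two south tree a two south tree a two   [Y → Y tree]
two two Y tree two south tree a two south tree a two => two two a tree two south tree a two south tree a two   [Y → a]

S => Y two => two S a two => two S south tree a two => two Y two south tree a two => two two S a two south tree a two => two two S south tree a two south tree a two => two two Y two south tree a two south tree a two => two two Y tree two south tree a two south tree a two => two two a tree two south tree a two south tree a two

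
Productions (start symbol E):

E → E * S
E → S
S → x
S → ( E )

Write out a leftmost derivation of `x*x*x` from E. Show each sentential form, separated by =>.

E => E*S => E*S*S => S*S*S => x*S*S => x*x*S => x*x*x

E => E*S   [E → E * S]
E*S => E*S*S   [E → E * S]
E*S*S => S*S*S   [E → S]
S*S*S => x*S*S   [S → x]
x*S*S => x*x*S   [S → x]
x*x*S => x*x*x   [S → x]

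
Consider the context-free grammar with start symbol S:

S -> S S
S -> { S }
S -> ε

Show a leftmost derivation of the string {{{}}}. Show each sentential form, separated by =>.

S => {S}   [S -> { S }]
{S} => {{S}}   [S -> { S }]
{{S}} => {{SS}}   [S -> S S]
{{SS}} => {{{S}S}}   [S -> { S }]
{{{S}S}} => {{{}S}}   [S -> ε]
{{{}S}} => {{{}}}   [S -> ε]

S=>{S}=>{{S}}=>{{SS}}=>{{{S}S}}=>{{{}S}}=>{{{}}}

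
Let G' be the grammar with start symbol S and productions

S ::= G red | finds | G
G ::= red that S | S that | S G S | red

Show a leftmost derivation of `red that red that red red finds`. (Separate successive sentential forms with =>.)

S => G => red that S => red that G => red that S G S => red that G G S => red that red that S G S => red that red that G G S => red that red that red G S => red that red that red red S => red that red that red red finds

S => G   [S ::= G]
G => red that S   [G ::= red that S]
red that S => red that G   [S ::= G]
red that G => red that S G S   [G ::= S G S]
red that S G S => red that G G S   [S ::= G]
red that G G S => red that red that S G S   [G ::= red that S]
red that red that S G S => red that red that G G S   [S ::= G]
red that red that G G S => red that red that red G S   [G ::= red]
red that red that red G S => red that red that red red S   [G ::= red]
red that red that red red S => red that red that red red finds   [S ::= finds]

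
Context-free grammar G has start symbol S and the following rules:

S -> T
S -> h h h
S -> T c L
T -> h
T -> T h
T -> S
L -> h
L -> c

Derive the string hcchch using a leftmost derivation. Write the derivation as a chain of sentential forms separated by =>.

S => TcL => ThcL => ShcL => TcLhcL => hcLhcL => hcchcL => hcchch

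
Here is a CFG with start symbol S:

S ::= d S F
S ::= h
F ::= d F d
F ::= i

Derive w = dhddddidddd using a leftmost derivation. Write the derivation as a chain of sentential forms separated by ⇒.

S ⇒ dSF   [S ::= d S F]
dSF ⇒ dhF   [S ::= h]
dhF ⇒ dhdFd   [F ::= d F d]
dhdFd ⇒ dhddFdd   [F ::= d F d]
dhddFdd ⇒ dhdddFddd   [F ::= d F d]
dhdddFddd ⇒ dhddddFdddd   [F ::= d F d]
dhddddFdddd ⇒ dhddddidddd   [F ::= i]

S⇒dSF⇒dhF⇒dhdFd⇒dhddFdd⇒dhdddFddd⇒dhddddFdddd⇒dhddddidddd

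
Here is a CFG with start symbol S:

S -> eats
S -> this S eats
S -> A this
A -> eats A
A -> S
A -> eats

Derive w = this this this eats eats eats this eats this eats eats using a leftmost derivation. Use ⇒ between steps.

S ⇒ this S eats   [S -> this S eats]
this S eats ⇒ this this S eats eats   [S -> this S eats]
this this S eats eats ⇒ this this A this eats eats   [S -> A this]
this this A this eats eats ⇒ this this S this eats eats   [A -> S]
this this S this eats eats ⇒ this this this S eats this eats eats   [S -> this S eats]
this this this S eats this eats eats ⇒ this this this A this eats this eats eats   [S -> A this]
this this this A this eats this eats eats ⇒ this this this eats A this eats this eats eats   [A -> eats A]
this this this eats A this eats this eats eats ⇒ this this this eats eats A this eats this eats eats   [A -> eats A]
this this this eats eats A this eats this eats eats ⇒ this this this eats eats eats this eats this eats eats   [A -> eats]

S ⇒ this S eats ⇒ this this S eats eats ⇒ this this A this eats eats ⇒ this this S this eats eats ⇒ this this this S eats this eats eats ⇒ this this this A this eats this eats eats ⇒ this this this eats A this eats this eats eats ⇒ this this this eats eats A this eats this eats eats ⇒ this this this eats eats eats this eats this eats eats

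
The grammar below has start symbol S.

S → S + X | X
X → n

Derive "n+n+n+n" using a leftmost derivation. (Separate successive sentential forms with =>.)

S => S+X   [S → S + X]
S+X => S+X+X   [S → S + X]
S+X+X => S+X+X+X   [S → S + X]
S+X+X+X => X+X+X+X   [S → X]
X+X+X+X => n+X+X+X   [X → n]
n+X+X+X => n+n+X+X   [X → n]
n+n+X+X => n+n+n+X   [X → n]
n+n+n+X => n+n+n+n   [X → n]

S => S+X => S+X+X => S+X+X+X => X+X+X+X => n+X+X+X => n+n+X+X => n+n+n+X => n+n+n+n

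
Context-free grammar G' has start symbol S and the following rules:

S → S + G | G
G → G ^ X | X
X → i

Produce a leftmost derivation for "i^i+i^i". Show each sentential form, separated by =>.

S => S+G => G+G => G^X+G => X^X+G => i^X+G => i^i+G => i^i+G^X => i^i+X^X => i^i+i^X => i^i+i^i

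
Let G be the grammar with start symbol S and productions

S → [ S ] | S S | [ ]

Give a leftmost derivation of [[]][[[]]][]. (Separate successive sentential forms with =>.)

S => SS => SSS => [S]SS => [[]]SS => [[]][S]S => [[]][[S]]S => [[]][[[]]]S => [[]][[[]]][]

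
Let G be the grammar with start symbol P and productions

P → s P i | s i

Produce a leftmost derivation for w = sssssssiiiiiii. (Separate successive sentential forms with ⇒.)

P⇒sPi⇒ssPii⇒sssPiii⇒ssssPiiii⇒sssssPiiiii⇒ssssssPiiiiii⇒sssssssiiiiiii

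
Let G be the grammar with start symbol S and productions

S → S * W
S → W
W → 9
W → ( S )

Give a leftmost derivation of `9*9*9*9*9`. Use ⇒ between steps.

S⇒S*W⇒S*W*W⇒S*W*W*W⇒S*W*W*W*W⇒W*W*W*W*W⇒9*W*W*W*W⇒9*9*W*W*W⇒9*9*9*W*W⇒9*9*9*9*W⇒9*9*9*9*9

S ⇒ S*W   [S → S * W]
S*W ⇒ S*W*W   [S → S * W]
S*W*W ⇒ S*W*W*W   [S → S * W]
S*W*W*W ⇒ S*W*W*W*W   [S → S * W]
S*W*W*W*W ⇒ W*W*W*W*W   [S → W]
W*W*W*W*W ⇒ 9*W*W*W*W   [W → 9]
9*W*W*W*W ⇒ 9*9*W*W*W   [W → 9]
9*9*W*W*W ⇒ 9*9*9*W*W   [W → 9]
9*9*9*W*W ⇒ 9*9*9*9*W   [W → 9]
9*9*9*9*W ⇒ 9*9*9*9*9   [W → 9]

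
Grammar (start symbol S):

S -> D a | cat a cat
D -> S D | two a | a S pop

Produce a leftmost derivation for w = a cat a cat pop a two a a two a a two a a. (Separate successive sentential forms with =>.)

S => D a => S D a => D a D a => S D a D a => D a D a D a => S D a D a D a => D a D a D a D a => a S pop a D a D a D a => a cat a cat pop a D a D a D a => a cat a cat pop a two a a D a D a => a cat a cat pop a two a a two a a D a => a cat a cat pop a two a a two a a two a a

S => D a   [S -> D a]
D a => S D a   [D -> S D]
S D a => D a D a   [S -> D a]
D a D a => S D a D a   [D -> S D]
S D a D a => D a D a D a   [S -> D a]
D a D a D a => S D a D a D a   [D -> S D]
S D a D a D a => D a D a D a D a   [S -> D a]
D a D a D a D a => a S pop a D a D a D a   [D -> a S pop]
a S pop a D a D a D a => a cat a cat pop a D a D a D a   [S -> cat a cat]
a cat a cat pop a D a D a D a => a cat a cat pop a two a a D a D a   [D -> two a]
a cat a cat pop a two a a D a D a => a cat a cat pop a two a a two a a D a   [D -> two a]
a cat a cat pop a two a a two a a D a => a cat a cat pop a two a a two a a two a a   [D -> two a]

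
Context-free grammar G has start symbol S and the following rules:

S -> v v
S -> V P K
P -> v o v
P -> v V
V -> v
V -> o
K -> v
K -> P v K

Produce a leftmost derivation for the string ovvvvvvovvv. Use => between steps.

S=>VPK=>oPK=>ovVK=>ovvK=>ovvPvK=>ovvvVvK=>ovvvvvK=>ovvvvvPvK=>ovvvvvvovvK=>ovvvvvvovvv

S => VPK   [S -> V P K]
VPK => oPK   [V -> o]
oPK => ovVK   [P -> v V]
ovVK => ovvK   [V -> v]
ovvK => ovvPvK   [K -> P v K]
ovvPvK => ovvvVvK   [P -> v V]
ovvvVvK => ovvvvvK   [V -> v]
ovvvvvK => ovvvvvPvK   [K -> P v K]
ovvvvvPvK => ovvvvvvovvK   [P -> v o v]
ovvvvvvovvK => ovvvvvvovvv   [K -> v]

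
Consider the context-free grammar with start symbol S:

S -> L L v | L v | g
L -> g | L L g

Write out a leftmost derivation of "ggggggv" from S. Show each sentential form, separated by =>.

S=>LLv=>LLgLv=>gLgLv=>gLLggLv=>ggLggLv=>gggggLv=>ggggggv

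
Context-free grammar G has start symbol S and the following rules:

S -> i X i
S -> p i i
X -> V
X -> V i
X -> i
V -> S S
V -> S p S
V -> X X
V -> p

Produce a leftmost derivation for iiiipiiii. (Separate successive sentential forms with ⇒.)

S ⇒ iXi   [S -> i X i]
iXi ⇒ iVii   [X -> V i]
iVii ⇒ iSSii   [V -> S S]
iSSii ⇒ iiXiSii   [S -> i X i]
iiXiSii ⇒ iiiiSii   [X -> i]
iiiiSii ⇒ iiiipiiii   [S -> p i i]

S ⇒ iXi ⇒ iVii ⇒ iSSii ⇒ iiXiSii ⇒ iiiiSii ⇒ iiiipiiii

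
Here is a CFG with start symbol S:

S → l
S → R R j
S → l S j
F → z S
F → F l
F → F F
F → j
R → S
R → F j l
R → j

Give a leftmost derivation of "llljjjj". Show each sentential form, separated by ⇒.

S ⇒ RRj   [S → R R j]
RRj ⇒ SRj   [R → S]
SRj ⇒ lSjRj   [S → l S j]
lSjRj ⇒ llSjjRj   [S → l S j]
llSjjRj ⇒ llljjRj   [S → l]
llljjRj ⇒ llljjjj   [R → j]

S ⇒ RRj ⇒ SRj ⇒ lSjRj ⇒ llSjjRj ⇒ llljjRj ⇒ llljjjj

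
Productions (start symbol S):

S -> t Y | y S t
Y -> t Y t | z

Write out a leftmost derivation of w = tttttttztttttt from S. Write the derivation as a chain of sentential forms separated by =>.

S => tY => ttYt => tttYtt => ttttYttt => tttttYtttt => ttttttYttttt => tttttttYtttttt => tttttttztttttt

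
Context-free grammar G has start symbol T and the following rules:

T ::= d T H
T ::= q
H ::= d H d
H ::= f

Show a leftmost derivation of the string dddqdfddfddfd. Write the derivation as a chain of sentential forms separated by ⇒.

T ⇒ dTH ⇒ ddTHH ⇒ dddTHHH ⇒ dddqHHH ⇒ dddqdHdHH ⇒ dddqdfdHH ⇒ dddqdfddHdH ⇒ dddqdfddfdH ⇒ dddqdfddfddHd ⇒ dddqdfddfddfd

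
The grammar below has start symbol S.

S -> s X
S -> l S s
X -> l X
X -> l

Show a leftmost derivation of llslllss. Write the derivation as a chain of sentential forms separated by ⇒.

S ⇒ lSs ⇒ llSss ⇒ llsXss ⇒ llslXss ⇒ llsllXss ⇒ llslllss

S ⇒ lSs   [S -> l S s]
lSs ⇒ llSss   [S -> l S s]
llSss ⇒ llsXss   [S -> s X]
llsXss ⇒ llslXss   [X -> l X]
llslXss ⇒ llsllXss   [X -> l X]
llsllXss ⇒ llslllss   [X -> l]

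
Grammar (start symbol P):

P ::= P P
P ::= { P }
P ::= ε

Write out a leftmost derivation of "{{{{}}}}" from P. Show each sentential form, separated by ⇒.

P⇒PP⇒{P}P⇒{{P}}P⇒{{{P}}}P⇒{{{{P}}}}P⇒{{{{}}}}P⇒{{{{}}}}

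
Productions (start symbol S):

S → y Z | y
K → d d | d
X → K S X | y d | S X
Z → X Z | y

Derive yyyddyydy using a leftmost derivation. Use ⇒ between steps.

S⇒yZ⇒yXZ⇒ySXZ⇒yyZXZ⇒yyyXZ⇒yyyKSXZ⇒yyyddSXZ⇒yyyddyXZ⇒yyyddyydZ⇒yyyddyydy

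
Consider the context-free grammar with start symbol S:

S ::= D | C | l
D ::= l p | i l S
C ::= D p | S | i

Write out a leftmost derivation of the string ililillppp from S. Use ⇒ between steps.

S ⇒ C ⇒ Dp ⇒ ilSp ⇒ ilDp ⇒ ililSp ⇒ ililDp ⇒ ilililSp ⇒ ilililCp ⇒ ilililDpp ⇒ ililillppp

S ⇒ C   [S ::= C]
C ⇒ Dp   [C ::= D p]
Dp ⇒ ilSp   [D ::= i l S]
ilSp ⇒ ilDp   [S ::= D]
ilDp ⇒ ililSp   [D ::= i l S]
ililSp ⇒ ililDp   [S ::= D]
ililDp ⇒ ilililSp   [D ::= i l S]
ilililSp ⇒ ilililCp   [S ::= C]
ilililCp ⇒ ilililDpp   [C ::= D p]
ilililDpp ⇒ ililillppp   [D ::= l p]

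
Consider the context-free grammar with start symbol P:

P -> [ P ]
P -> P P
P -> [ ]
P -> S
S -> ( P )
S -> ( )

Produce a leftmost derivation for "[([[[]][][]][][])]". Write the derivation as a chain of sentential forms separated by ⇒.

P ⇒ [P] ⇒ [S] ⇒ [(P)] ⇒ [(PP)] ⇒ [(PPP)] ⇒ [([P]PP)] ⇒ [([PP]PP)] ⇒ [([PPP]PP)] ⇒ [([[P]PP]PP)] ⇒ [([[[]]PP]PP)] ⇒ [([[[]][]P]PP)] ⇒ [([[[]][][]]PP)] ⇒ [([[[]][][]][]P)] ⇒ [([[[]][][]][][])]

P ⇒ [P]   [P -> [ P ]]
[P] ⇒ [S]   [P -> S]
[S] ⇒ [(P)]   [S -> ( P )]
[(P)] ⇒ [(PP)]   [P -> P P]
[(PP)] ⇒ [(PPP)]   [P -> P P]
[(PPP)] ⇒ [([P]PP)]   [P -> [ P ]]
[([P]PP)] ⇒ [([PP]PP)]   [P -> P P]
[([PP]PP)] ⇒ [([PPP]PP)]   [P -> P P]
[([PPP]PP)] ⇒ [([[P]PP]PP)]   [P -> [ P ]]
[([[P]PP]PP)] ⇒ [([[[]]PP]PP)]   [P -> [ ]]
[([[[]]PP]PP)] ⇒ [([[[]][]P]PP)]   [P -> [ ]]
[([[[]][]P]PP)] ⇒ [([[[]][][]]PP)]   [P -> [ ]]
[([[[]][][]]PP)] ⇒ [([[[]][][]][]P)]   [P -> [ ]]
[([[[]][][]][]P)] ⇒ [([[[]][][]][][])]   [P -> [ ]]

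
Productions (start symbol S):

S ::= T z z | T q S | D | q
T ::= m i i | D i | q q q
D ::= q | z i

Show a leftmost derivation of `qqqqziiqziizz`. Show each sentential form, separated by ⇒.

S⇒TqS⇒qqqqS⇒qqqqTqS⇒qqqqDiqS⇒qqqqziiqS⇒qqqqziiqTzz⇒qqqqziiqDizz⇒qqqqziiqziizz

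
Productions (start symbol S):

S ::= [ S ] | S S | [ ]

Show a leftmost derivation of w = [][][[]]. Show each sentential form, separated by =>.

S => SS   [S ::= S S]
SS => SSS   [S ::= S S]
SSS => []SS   [S ::= [ ]]
[]SS => [][]S   [S ::= [ ]]
[][]S => [][][S]   [S ::= [ S ]]
[][][S] => [][][[]]   [S ::= [ ]]

S=>SS=>SSS=>[]SS=>[][]S=>[][][S]=>[][][[]]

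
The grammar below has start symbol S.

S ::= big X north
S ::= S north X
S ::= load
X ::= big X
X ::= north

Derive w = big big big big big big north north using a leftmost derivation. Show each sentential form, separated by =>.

S => big X north   [S ::= big X north]
big X north => big big X north   [X ::= big X]
big big X north => big big big X north   [X ::= big X]
big big big X north => big big big big X north   [X ::= big X]
big big big big X north => big big big big big X north   [X ::= big X]
big big big big big X north => big big big big big big X north   [X ::= big X]
big big big big big big X north => big big big big big big north north   [X ::= north]

S => big X north => big big X north => big big big X north => big big big big X north => big big big big big X north => big big big big big big X north => big big big big big big north north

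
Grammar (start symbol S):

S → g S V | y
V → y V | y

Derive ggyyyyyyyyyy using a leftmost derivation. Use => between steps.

S => gSV   [S → g S V]
gSV => ggSVV   [S → g S V]
ggSVV => ggyVV   [S → y]
ggyVV => ggyyVV   [V → y V]
ggyyVV => ggyyyV   [V → y]
ggyyyV => ggyyyyV   [V → y V]
ggyyyyV => ggyyyyyV   [V → y V]
ggyyyyyV => ggyyyyyyV   [V → y V]
ggyyyyyyV => ggyyyyyyyV   [V → y V]
ggyyyyyyyV => ggyyyyyyyyV   [V → y V]
ggyyyyyyyyV => ggyyyyyyyyyV   [V → y V]
ggyyyyyyyyyV => ggyyyyyyyyyy   [V → y]

S=>gSV=>ggSVV=>ggyVV=>ggyyVV=>ggyyyV=>ggyyyyV=>ggyyyyyV=>ggyyyyyyV=>ggyyyyyyyV=>ggyyyyyyyyV=>ggyyyyyyyyyV=>ggyyyyyyyyyy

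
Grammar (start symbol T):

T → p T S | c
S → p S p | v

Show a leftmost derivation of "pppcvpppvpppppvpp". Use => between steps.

T => pTS   [T → p T S]
pTS => ppTSS   [T → p T S]
ppTSS => pppTSSS   [T → p T S]
pppTSSS => pppcSSS   [T → c]
pppcSSS => pppcvSS   [S → v]
pppcvSS => pppcvpSpS   [S → p S p]
pppcvpSpS => pppcvppSppS   [S → p S p]
pppcvppSppS => pppcvpppSpppS   [S → p S p]
pppcvpppSpppS => pppcvpppvpppS   [S → v]
pppcvpppvpppS => pppcvpppvppppSp   [S → p S p]
pppcvpppvppppSp => pppcvpppvpppppSpp   [S → p S p]
pppcvpppvpppppSpp => pppcvpppvpppppvpp   [S → v]

T=>pTS=>ppTSS=>pppTSSS=>pppcSSS=>pppcvSS=>pppcvpSpS=>pppcvppSppS=>pppcvpppSpppS=>pppcvpppvpppS=>pppcvpppvppppSp=>pppcvpppvpppppSpp=>pppcvpppvpppppvpp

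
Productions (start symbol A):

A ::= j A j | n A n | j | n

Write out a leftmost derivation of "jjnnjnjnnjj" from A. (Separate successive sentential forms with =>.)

A => jAj   [A ::= j A j]
jAj => jjAjj   [A ::= j A j]
jjAjj => jjnAnjj   [A ::= n A n]
jjnAnjj => jjnnAnnjj   [A ::= n A n]
jjnnAnnjj => jjnnjAjnnjj   [A ::= j A j]
jjnnjAjnnjj => jjnnjnjnnjj   [A ::= n]

A => jAj => jjAjj => jjnAnjj => jjnnAnnjj => jjnnjAjnnjj => jjnnjnjnnjj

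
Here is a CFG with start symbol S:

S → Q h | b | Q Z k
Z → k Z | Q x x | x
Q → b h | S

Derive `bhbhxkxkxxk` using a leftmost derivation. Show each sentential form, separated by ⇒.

S ⇒ QZk ⇒ bhZk ⇒ bhQxxk ⇒ bhSxxk ⇒ bhQZkxxk ⇒ bhSZkxxk ⇒ bhQZkZkxxk ⇒ bhbhZkZkxxk ⇒ bhbhxkZkxxk ⇒ bhbhxkxkxxk

S ⇒ QZk   [S → Q Z k]
QZk ⇒ bhZk   [Q → b h]
bhZk ⇒ bhQxxk   [Z → Q x x]
bhQxxk ⇒ bhSxxk   [Q → S]
bhSxxk ⇒ bhQZkxxk   [S → Q Z k]
bhQZkxxk ⇒ bhSZkxxk   [Q → S]
bhSZkxxk ⇒ bhQZkZkxxk   [S → Q Z k]
bhQZkZkxxk ⇒ bhbhZkZkxxk   [Q → b h]
bhbhZkZkxxk ⇒ bhbhxkZkxxk   [Z → x]
bhbhxkZkxxk ⇒ bhbhxkxkxxk   [Z → x]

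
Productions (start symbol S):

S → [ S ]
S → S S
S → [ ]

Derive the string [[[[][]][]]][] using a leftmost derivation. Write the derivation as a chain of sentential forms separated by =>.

S => SS   [S → S S]
SS => [S]S   [S → [ S ]]
[S]S => [[S]]S   [S → [ S ]]
[[S]]S => [[SS]]S   [S → S S]
[[SS]]S => [[[S]S]]S   [S → [ S ]]
[[[S]S]]S => [[[SS]S]]S   [S → S S]
[[[SS]S]]S => [[[[]S]S]]S   [S → [ ]]
[[[[]S]S]]S => [[[[][]]S]]S   [S → [ ]]
[[[[][]]S]]S => [[[[][]][]]]S   [S → [ ]]
[[[[][]][]]]S => [[[[][]][]]][]   [S → [ ]]

S=>SS=>[S]S=>[[S]]S=>[[SS]]S=>[[[S]S]]S=>[[[SS]S]]S=>[[[[]S]S]]S=>[[[[][]]S]]S=>[[[[][]][]]]S=>[[[[][]][]]][]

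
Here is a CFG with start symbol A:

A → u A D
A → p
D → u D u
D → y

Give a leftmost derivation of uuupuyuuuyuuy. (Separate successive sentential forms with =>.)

A => uAD => uuADD => uuuADDD => uuupDDD => uuupuDuDD => uuupuyuDD => uuupuyuuDuD => uuupuyuuuDuuD => uuupuyuuuyuuD => uuupuyuuuyuuy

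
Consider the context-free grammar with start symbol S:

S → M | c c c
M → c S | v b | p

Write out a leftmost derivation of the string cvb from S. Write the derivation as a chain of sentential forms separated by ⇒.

S ⇒ M ⇒ cS ⇒ cM ⇒ cvb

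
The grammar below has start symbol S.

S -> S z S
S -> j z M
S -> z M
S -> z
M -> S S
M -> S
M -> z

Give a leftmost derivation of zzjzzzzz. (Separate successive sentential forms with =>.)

S => SzS => zMzS => zSSzS => zzMSzS => zzSSzS => zzjzMSzS => zzjzzSzS => zzjzzzzS => zzjzzzzz

S => SzS   [S -> S z S]
SzS => zMzS   [S -> z M]
zMzS => zSSzS   [M -> S S]
zSSzS => zzMSzS   [S -> z M]
zzMSzS => zzSSzS   [M -> S]
zzSSzS => zzjzMSzS   [S -> j z M]
zzjzMSzS => zzjzzSzS   [M -> z]
zzjzzSzS => zzjzzzzS   [S -> z]
zzjzzzzS => zzjzzzzz   [S -> z]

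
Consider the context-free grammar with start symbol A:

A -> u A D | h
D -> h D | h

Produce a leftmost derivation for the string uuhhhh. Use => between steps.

A => uAD => uuADD => uuhDD => uuhhDD => uuhhhD => uuhhhh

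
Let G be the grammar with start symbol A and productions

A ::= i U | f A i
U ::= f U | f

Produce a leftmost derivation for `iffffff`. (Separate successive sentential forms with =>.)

A => iU   [A ::= i U]
iU => ifU   [U ::= f U]
ifU => iffU   [U ::= f U]
iffU => ifffU   [U ::= f U]
ifffU => iffffU   [U ::= f U]
iffffU => ifffffU   [U ::= f U]
ifffffU => iffffff   [U ::= f]

A=>iU=>ifU=>iffU=>ifffU=>iffffU=>ifffffU=>iffffff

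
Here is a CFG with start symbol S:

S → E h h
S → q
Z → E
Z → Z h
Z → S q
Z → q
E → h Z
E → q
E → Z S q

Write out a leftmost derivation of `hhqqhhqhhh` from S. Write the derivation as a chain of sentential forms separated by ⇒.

S⇒Ehh⇒hZhh⇒hZhhh⇒hSqhhh⇒hEhhqhhh⇒hhZhhqhhh⇒hhSqhhqhhh⇒hhqqhhqhhh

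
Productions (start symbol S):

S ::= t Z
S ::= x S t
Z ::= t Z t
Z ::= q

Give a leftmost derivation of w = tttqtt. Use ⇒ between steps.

S⇒tZ⇒ttZt⇒tttZtt⇒tttqtt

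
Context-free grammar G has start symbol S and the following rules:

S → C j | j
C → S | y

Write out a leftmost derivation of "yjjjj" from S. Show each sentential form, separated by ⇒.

S⇒Cj⇒Sj⇒Cjj⇒Sjj⇒Cjjj⇒Sjjj⇒Cjjjj⇒yjjjj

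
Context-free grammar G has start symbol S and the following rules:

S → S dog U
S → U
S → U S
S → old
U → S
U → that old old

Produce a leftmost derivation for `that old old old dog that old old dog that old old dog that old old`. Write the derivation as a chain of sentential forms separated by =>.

S => S dog U   [S → S dog U]
S dog U => U S dog U   [S → U S]
U S dog U => that old old S dog U   [U → that old old]
that old old S dog U => that old old S dog U dog U   [S → S dog U]
that old old S dog U dog U => that old old S dog U dog U dog U   [S → S dog U]
that old old S dog U dog U dog U => that old old old dog U dog U dog U   [S → old]
that old old old dog U dog U dog U => that old old old dog that old old dog U dog U   [U → that old old]
that old old old dog that old old dog U dog U => that old old old dog that old old dog that old old dog U   [U → that old old]
that old old old dog that old old dog that old old dog U => that old old old dog that old old dog that old old dog that old old   [U → that old old]

S => S dog U => U S dog U => that old old S dog U => that old old S dog U dog U => that old old S dog U dog U dog U => that old old old dog U dog U dog U => that old old old dog that old old dog U dog U => that old old old dog that old old dog that old old dog U => that old old old dog that old old dog that old old dog that old old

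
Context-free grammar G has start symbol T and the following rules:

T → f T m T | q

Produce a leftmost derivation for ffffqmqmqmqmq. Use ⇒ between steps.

T ⇒ fTmT ⇒ ffTmTmT ⇒ fffTmTmTmT ⇒ ffffTmTmTmTmT ⇒ ffffqmTmTmTmT ⇒ ffffqmqmTmTmT ⇒ ffffqmqmqmTmT ⇒ ffffqmqmqmqmT ⇒ ffffqmqmqmqmq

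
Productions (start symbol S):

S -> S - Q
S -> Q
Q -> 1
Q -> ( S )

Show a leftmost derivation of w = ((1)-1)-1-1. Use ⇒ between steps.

S ⇒ S-Q   [S -> S - Q]
S-Q ⇒ S-Q-Q   [S -> S - Q]
S-Q-Q ⇒ Q-Q-Q   [S -> Q]
Q-Q-Q ⇒ (S)-Q-Q   [Q -> ( S )]
(S)-Q-Q ⇒ (S-Q)-Q-Q   [S -> S - Q]
(S-Q)-Q-Q ⇒ (Q-Q)-Q-Q   [S -> Q]
(Q-Q)-Q-Q ⇒ ((S)-Q)-Q-Q   [Q -> ( S )]
((S)-Q)-Q-Q ⇒ ((Q)-Q)-Q-Q   [S -> Q]
((Q)-Q)-Q-Q ⇒ ((1)-Q)-Q-Q   [Q -> 1]
((1)-Q)-Q-Q ⇒ ((1)-1)-Q-Q   [Q -> 1]
((1)-1)-Q-Q ⇒ ((1)-1)-1-Q   [Q -> 1]
((1)-1)-1-Q ⇒ ((1)-1)-1-1   [Q -> 1]

S ⇒ S-Q ⇒ S-Q-Q ⇒ Q-Q-Q ⇒ (S)-Q-Q ⇒ (S-Q)-Q-Q ⇒ (Q-Q)-Q-Q ⇒ ((S)-Q)-Q-Q ⇒ ((Q)-Q)-Q-Q ⇒ ((1)-Q)-Q-Q ⇒ ((1)-1)-Q-Q ⇒ ((1)-1)-1-Q ⇒ ((1)-1)-1-1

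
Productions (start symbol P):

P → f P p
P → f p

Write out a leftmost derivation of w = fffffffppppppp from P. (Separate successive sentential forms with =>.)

P => fPp => ffPpp => fffPppp => ffffPpppp => fffffPppppp => ffffffPpppppp => fffffffppppppp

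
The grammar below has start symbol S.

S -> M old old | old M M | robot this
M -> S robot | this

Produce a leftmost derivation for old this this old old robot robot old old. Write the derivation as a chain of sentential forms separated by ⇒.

S ⇒ M old old   [S -> M old old]
M old old ⇒ S robot old old   [M -> S robot]
S robot old old ⇒ old M M robot old old   [S -> old M M]
old M M robot old old ⇒ old this M robot old old   [M -> this]
old this M robot old old ⇒ old this S robot robot old old   [M -> S robot]
old this S robot robot old old ⇒ old this M old old robot robot old old   [S -> M old old]
old this M old old robot robot old old ⇒ old this this old old robot robot old old   [M -> this]

S ⇒ M old old ⇒ S robot old old ⇒ old M M robot old old ⇒ old this M robot old old ⇒ old this S robot robot old old ⇒ old this M old old robot robot old old ⇒ old this this old old robot robot old old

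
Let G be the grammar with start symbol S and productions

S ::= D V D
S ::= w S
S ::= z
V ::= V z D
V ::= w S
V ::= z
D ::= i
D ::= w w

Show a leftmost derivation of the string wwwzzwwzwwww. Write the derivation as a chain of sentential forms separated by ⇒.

S ⇒ wS ⇒ wDVD ⇒ wwwVD ⇒ wwwVzDD ⇒ wwwVzDzDD ⇒ wwwzzDzDD ⇒ wwwzzwwzDD ⇒ wwwzzwwzwwD ⇒ wwwzzwwzwwww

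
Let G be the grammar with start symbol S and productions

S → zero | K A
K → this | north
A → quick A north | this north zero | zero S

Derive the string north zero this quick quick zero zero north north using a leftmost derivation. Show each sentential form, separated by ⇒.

S ⇒ K A ⇒ north A ⇒ north zero S ⇒ north zero K A ⇒ north zero this A ⇒ north zero this quick A north ⇒ north zero this quick quick A north north ⇒ north zero this quick quick zero S north north ⇒ north zero this quick quick zero zero north north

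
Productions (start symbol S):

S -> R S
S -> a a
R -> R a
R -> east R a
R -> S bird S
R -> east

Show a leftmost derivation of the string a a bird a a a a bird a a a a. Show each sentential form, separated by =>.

S => R S => S bird S S => R S bird S S => S bird S S bird S S => a a bird S S bird S S => a a bird a a S bird S S => a a bird a a a a bird S S => a a bird a a a a bird a a S => a a bird a a a a bird a a a a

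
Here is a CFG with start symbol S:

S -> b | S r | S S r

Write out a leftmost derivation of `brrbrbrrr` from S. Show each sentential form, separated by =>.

S=>Sr=>Srr=>SSrrr=>SSrSrrr=>SrSrSrrr=>SrrSrSrrr=>brrSrSrrr=>brrbrSrrr=>brrbrbrrr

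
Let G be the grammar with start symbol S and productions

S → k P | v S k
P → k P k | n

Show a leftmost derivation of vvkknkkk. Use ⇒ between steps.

S⇒vSk⇒vvSkk⇒vvkPkk⇒vvkkPkkk⇒vvkknkkk

S ⇒ vSk   [S → v S k]
vSk ⇒ vvSkk   [S → v S k]
vvSkk ⇒ vvkPkk   [S → k P]
vvkPkk ⇒ vvkkPkkk   [P → k P k]
vvkkPkkk ⇒ vvkknkkk   [P → n]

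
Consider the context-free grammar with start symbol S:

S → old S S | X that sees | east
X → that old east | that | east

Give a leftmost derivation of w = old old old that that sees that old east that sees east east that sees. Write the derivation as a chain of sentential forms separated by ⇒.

S ⇒ old S S ⇒ old old S S S ⇒ old old old S S S S ⇒ old old old X that sees S S S ⇒ old old old that that sees S S S ⇒ old old old that that sees X that sees S S ⇒ old old old that that sees that old east that sees S S ⇒ old old old that that sees that old east that sees east S ⇒ old old old that that sees that old east that sees east X that sees ⇒ old old old that that sees that old east that sees east east that sees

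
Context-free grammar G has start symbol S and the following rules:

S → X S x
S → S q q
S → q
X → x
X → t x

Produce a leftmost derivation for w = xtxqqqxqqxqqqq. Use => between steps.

S=>Sqq=>Sqqqq=>XSxqqqq=>xSxqqqq=>xSqqxqqqq=>xXSxqqxqqqq=>xtxSxqqxqqqq=>xtxSqqxqqxqqqq=>xtxqqqxqqxqqqq

S => Sqq   [S → S q q]
Sqq => Sqqqq   [S → S q q]
Sqqqq => XSxqqqq   [S → X S x]
XSxqqqq => xSxqqqq   [X → x]
xSxqqqq => xSqqxqqqq   [S → S q q]
xSqqxqqqq => xXSxqqxqqqq   [S → X S x]
xXSxqqxqqqq => xtxSxqqxqqqq   [X → t x]
xtxSxqqxqqqq => xtxSqqxqqxqqqq   [S → S q q]
xtxSqqxqqxqqqq => xtxqqqxqqxqqqq   [S → q]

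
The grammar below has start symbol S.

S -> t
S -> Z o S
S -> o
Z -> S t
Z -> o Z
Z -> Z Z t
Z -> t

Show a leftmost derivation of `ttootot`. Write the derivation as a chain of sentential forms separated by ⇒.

S ⇒ ZoS   [S -> Z o S]
ZoS ⇒ StoS   [Z -> S t]
StoS ⇒ ttoS   [S -> t]
ttoS ⇒ ttoZoS   [S -> Z o S]
ttoZoS ⇒ ttoStoS   [Z -> S t]
ttoStoS ⇒ ttootoS   [S -> o]
ttootoS ⇒ ttootot   [S -> t]

S ⇒ ZoS ⇒ StoS ⇒ ttoS ⇒ ttoZoS ⇒ ttoStoS ⇒ ttootoS ⇒ ttootot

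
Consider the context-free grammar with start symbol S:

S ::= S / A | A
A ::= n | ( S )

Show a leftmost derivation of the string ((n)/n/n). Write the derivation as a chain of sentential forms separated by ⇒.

S⇒A⇒(S)⇒(S/A)⇒(S/A/A)⇒(A/A/A)⇒((S)/A/A)⇒((A)/A/A)⇒((n)/A/A)⇒((n)/n/A)⇒((n)/n/n)

S ⇒ A   [S ::= A]
A ⇒ (S)   [A ::= ( S )]
(S) ⇒ (S/A)   [S ::= S / A]
(S/A) ⇒ (S/A/A)   [S ::= S / A]
(S/A/A) ⇒ (A/A/A)   [S ::= A]
(A/A/A) ⇒ ((S)/A/A)   [A ::= ( S )]
((S)/A/A) ⇒ ((A)/A/A)   [S ::= A]
((A)/A/A) ⇒ ((n)/A/A)   [A ::= n]
((n)/A/A) ⇒ ((n)/n/A)   [A ::= n]
((n)/n/A) ⇒ ((n)/n/n)   [A ::= n]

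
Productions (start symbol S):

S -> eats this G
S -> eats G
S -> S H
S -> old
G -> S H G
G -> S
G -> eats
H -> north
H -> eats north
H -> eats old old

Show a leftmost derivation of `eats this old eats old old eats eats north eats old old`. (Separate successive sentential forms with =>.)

S => S H => S H H => eats this G H H => eats this S H G H H => eats this old H G H H => eats this old eats old old G H H => eats this old eats old old eats H H => eats this old eats old old eats eats north H => eats this old eats old old eats eats north eats old old

S => S H   [S -> S H]
S H => S H H   [S -> S H]
S H H => eats this G H H   [S -> eats this G]
eats this G H H => eats this S H G H H   [G -> S H G]
eats this S H G H H => eats this old H G H H   [S -> old]
eats this old H G H H => eats this old eats old old G H H   [H -> eats old old]
eats this old eats old old G H H => eats this old eats old old eats H H   [G -> eats]
eats this old eats old old eats H H => eats this old eats old old eats eats north H   [H -> eats north]
eats this old eats old old eats eats north H => eats this old eats old old eats eats north eats old old   [H -> eats old old]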